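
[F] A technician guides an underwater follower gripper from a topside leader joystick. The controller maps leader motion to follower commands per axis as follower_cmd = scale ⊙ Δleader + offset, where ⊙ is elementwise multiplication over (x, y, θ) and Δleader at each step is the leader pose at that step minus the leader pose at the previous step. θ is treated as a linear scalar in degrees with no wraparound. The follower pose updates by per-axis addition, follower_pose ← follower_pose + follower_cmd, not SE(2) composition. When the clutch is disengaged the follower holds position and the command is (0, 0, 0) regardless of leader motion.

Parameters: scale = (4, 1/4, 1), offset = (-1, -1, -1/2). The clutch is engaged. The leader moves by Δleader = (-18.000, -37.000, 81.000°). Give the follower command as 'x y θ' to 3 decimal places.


axis x: 4·-18.000 + -1 = -73.000
axis y: 1/4·-37.000 + -1 = -10.250
axis θ: 1·81.000 + -1/2 = 80.500

-73.000 -10.250 80.500


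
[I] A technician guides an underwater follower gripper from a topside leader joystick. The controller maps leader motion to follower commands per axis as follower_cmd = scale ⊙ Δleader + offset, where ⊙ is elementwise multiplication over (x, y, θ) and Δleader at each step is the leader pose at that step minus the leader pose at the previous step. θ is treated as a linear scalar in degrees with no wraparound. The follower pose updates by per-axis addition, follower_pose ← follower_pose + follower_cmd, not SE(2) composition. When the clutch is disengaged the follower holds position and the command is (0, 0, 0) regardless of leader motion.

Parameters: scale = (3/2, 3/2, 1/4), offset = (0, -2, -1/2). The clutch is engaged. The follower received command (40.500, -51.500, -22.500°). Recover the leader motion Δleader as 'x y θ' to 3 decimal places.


axis x: (40.500 − 0) / (3/2) = 27.000
axis y: (-51.500 − -2) / (3/2) = -33.000
axis θ: (-22.500 − -1/2) / (1/4) = -88.000

27.000 -33.000 -88.000


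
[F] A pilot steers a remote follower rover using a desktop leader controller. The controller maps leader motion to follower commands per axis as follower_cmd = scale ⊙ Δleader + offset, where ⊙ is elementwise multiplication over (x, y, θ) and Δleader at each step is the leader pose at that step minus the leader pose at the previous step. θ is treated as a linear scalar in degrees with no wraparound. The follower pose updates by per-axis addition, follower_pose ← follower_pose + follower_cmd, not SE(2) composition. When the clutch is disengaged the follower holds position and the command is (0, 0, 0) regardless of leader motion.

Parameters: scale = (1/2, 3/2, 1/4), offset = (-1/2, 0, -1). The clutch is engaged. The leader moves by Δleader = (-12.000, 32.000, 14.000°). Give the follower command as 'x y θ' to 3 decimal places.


-6.500 48.000 2.500

axis x: 1/2·-12.000 + -1/2 = -6.500
axis y: 3/2·32.000 + 0 = 48.000
axis θ: 1/4·14.000 + -1 = 2.500


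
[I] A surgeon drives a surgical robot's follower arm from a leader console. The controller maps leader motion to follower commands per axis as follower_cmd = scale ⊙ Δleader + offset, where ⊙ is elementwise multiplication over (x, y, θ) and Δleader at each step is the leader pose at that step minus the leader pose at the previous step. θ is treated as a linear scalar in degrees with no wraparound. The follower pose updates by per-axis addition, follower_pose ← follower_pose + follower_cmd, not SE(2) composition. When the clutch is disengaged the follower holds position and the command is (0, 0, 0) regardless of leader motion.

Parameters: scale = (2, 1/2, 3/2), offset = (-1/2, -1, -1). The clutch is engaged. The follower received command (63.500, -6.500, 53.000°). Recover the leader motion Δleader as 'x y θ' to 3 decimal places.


32.000 -11.000 36.000

axis x: (63.500 − -1/2) / (2) = 32.000
axis y: (-6.500 − -1) / (1/2) = -11.000
axis θ: (53.000 − -1) / (3/2) = 36.000


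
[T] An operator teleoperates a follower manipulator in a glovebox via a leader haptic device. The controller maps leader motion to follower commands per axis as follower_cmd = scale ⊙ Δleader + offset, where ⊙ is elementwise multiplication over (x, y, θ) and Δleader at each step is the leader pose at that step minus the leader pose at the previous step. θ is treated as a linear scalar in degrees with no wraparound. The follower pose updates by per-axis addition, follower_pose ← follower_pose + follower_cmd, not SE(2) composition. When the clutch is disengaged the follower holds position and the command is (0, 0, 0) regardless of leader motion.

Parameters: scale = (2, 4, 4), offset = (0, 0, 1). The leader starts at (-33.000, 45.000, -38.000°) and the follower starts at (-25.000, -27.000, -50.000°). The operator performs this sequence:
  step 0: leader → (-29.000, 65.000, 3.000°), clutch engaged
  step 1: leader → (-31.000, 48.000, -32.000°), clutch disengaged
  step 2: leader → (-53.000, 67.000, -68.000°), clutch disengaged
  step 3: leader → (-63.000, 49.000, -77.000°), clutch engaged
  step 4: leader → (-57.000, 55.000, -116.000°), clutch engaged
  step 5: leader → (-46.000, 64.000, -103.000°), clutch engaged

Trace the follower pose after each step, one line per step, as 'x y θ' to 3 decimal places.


step 0: Δleader=(4.000, 20.000, 41.000°), engaged; cmd=(8.000, 80.000, 165.000°) → follower=(-17.000, 53.000, 115.000°)
step 1: Δleader=(-2.000, -17.000, -35.000°), disengaged; cmd=(0,0,0) → follower holds at (-17.000, 53.000, 115.000°)
step 2: Δleader=(-22.000, 19.000, -36.000°), disengaged; cmd=(0,0,0) → follower holds at (-17.000, 53.000, 115.000°)
step 3: Δleader=(-10.000, -18.000, -9.000°), engaged; cmd=(-20.000, -72.000, -35.000°) → follower=(-37.000, -19.000, 80.000°)
step 4: Δleader=(6.000, 6.000, -39.000°), engaged; cmd=(12.000, 24.000, -155.000°) → follower=(-25.000, 5.000, -75.000°)
step 5: Δleader=(11.000, 9.000, 13.000°), engaged; cmd=(22.000, 36.000, 53.000°) → follower=(-3.000, 41.000, -22.000°)

-17.000 53.000 115.000
-17.000 53.000 115.000
-17.000 53.000 115.000
-37.000 -19.000 80.000
-25.000 5.000 -75.000
-3.000 41.000 -22.000


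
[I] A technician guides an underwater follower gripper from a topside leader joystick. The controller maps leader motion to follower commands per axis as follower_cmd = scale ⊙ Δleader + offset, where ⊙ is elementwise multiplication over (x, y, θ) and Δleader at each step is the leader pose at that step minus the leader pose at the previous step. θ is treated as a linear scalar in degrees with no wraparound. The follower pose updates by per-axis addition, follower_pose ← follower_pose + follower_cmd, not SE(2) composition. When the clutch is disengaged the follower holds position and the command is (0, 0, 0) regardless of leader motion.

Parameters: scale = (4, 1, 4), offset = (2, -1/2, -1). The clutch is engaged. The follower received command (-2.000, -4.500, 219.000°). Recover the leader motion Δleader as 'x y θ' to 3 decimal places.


axis x: (-2.000 − 2) / (4) = -1.000
axis y: (-4.500 − -1/2) / (1) = -4.000
axis θ: (219.000 − -1) / (4) = 55.000

-1.000 -4.000 55.000


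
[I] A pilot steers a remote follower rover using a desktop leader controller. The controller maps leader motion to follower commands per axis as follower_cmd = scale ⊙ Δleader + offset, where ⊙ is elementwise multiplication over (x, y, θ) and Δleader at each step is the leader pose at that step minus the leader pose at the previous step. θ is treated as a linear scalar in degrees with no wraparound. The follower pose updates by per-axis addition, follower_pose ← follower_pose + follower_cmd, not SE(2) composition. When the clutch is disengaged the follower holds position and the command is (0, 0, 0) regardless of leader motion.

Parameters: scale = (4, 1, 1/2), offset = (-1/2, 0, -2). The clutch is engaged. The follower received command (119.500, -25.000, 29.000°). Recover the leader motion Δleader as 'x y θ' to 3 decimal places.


30.000 -25.000 62.000

axis x: (119.500 − -1/2) / (4) = 30.000
axis y: (-25.000 − 0) / (1) = -25.000
axis θ: (29.000 − -2) / (1/2) = 62.000


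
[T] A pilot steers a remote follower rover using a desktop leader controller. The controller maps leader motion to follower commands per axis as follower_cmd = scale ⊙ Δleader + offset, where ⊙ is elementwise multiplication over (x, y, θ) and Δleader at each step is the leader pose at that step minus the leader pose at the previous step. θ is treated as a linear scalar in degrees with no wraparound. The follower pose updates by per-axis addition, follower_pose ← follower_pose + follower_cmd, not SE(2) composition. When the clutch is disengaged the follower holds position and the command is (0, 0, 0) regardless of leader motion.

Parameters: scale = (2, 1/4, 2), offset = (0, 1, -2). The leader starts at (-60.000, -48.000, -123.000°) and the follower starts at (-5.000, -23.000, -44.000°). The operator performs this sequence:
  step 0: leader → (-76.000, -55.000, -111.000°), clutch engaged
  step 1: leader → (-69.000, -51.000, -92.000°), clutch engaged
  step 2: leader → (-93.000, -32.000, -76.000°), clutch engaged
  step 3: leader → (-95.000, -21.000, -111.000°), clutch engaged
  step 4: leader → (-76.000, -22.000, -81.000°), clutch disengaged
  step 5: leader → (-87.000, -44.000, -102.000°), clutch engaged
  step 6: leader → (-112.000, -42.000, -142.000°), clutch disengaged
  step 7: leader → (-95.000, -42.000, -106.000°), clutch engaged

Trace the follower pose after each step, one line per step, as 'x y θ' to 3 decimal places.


-37.000 -23.750 -22.000
-23.000 -21.750 14.000
-71.000 -16.000 44.000
-75.000 -12.250 -28.000
-75.000 -12.250 -28.000
-97.000 -16.750 -72.000
-97.000 -16.750 -72.000
-63.000 -15.750 -2.000

step 0: Δleader=(-16.000, -7.000, 12.000°), engaged; cmd=(-32.000, -0.750, 22.000°) → follower=(-37.000, -23.750, -22.000°)
step 1: Δleader=(7.000, 4.000, 19.000°), engaged; cmd=(14.000, 2.000, 36.000°) → follower=(-23.000, -21.750, 14.000°)
step 2: Δleader=(-24.000, 19.000, 16.000°), engaged; cmd=(-48.000, 5.750, 30.000°) → follower=(-71.000, -16.000, 44.000°)
step 3: Δleader=(-2.000, 11.000, -35.000°), engaged; cmd=(-4.000, 3.750, -72.000°) → follower=(-75.000, -12.250, -28.000°)
step 4: Δleader=(19.000, -1.000, 30.000°), disengaged; cmd=(0,0,0) → follower holds at (-75.000, -12.250, -28.000°)
step 5: Δleader=(-11.000, -22.000, -21.000°), engaged; cmd=(-22.000, -4.500, -44.000°) → follower=(-97.000, -16.750, -72.000°)
step 6: Δleader=(-25.000, 2.000, -40.000°), disengaged; cmd=(0,0,0) → follower holds at (-97.000, -16.750, -72.000°)
step 7: Δleader=(17.000, 0.000, 36.000°), engaged; cmd=(34.000, 1.000, 70.000°) → follower=(-63.000, -15.750, -2.000°)


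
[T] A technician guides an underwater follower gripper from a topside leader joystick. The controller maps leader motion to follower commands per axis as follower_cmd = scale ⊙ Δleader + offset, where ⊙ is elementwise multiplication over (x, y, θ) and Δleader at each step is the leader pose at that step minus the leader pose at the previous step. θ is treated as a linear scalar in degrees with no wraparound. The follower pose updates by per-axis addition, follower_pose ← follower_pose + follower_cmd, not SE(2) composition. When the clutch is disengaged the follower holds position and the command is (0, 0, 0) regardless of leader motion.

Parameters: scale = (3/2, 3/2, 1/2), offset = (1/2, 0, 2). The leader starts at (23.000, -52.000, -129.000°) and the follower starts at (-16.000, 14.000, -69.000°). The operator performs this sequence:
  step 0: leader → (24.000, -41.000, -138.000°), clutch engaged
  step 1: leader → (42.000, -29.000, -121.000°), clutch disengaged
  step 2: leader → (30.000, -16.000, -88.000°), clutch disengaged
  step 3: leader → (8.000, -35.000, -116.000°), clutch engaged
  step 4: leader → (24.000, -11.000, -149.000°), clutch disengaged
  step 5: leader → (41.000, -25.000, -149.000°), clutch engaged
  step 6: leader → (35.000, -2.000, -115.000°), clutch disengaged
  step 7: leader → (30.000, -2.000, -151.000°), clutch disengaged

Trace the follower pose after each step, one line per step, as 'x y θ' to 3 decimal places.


-14.000 30.500 -71.500
-14.000 30.500 -71.500
-14.000 30.500 -71.500
-46.500 2.000 -83.500
-46.500 2.000 -83.500
-20.500 -19.000 -81.500
-20.500 -19.000 -81.500
-20.500 -19.000 -81.500

step 0: Δleader=(1.000, 11.000, -9.000°), engaged; cmd=(2.000, 16.500, -2.500°) → follower=(-14.000, 30.500, -71.500°)
step 1: Δleader=(18.000, 12.000, 17.000°), disengaged; cmd=(0,0,0) → follower holds at (-14.000, 30.500, -71.500°)
step 2: Δleader=(-12.000, 13.000, 33.000°), disengaged; cmd=(0,0,0) → follower holds at (-14.000, 30.500, -71.500°)
step 3: Δleader=(-22.000, -19.000, -28.000°), engaged; cmd=(-32.500, -28.500, -12.000°) → follower=(-46.500, 2.000, -83.500°)
step 4: Δleader=(16.000, 24.000, -33.000°), disengaged; cmd=(0,0,0) → follower holds at (-46.500, 2.000, -83.500°)
step 5: Δleader=(17.000, -14.000, 0.000°), engaged; cmd=(26.000, -21.000, 2.000°) → follower=(-20.500, -19.000, -81.500°)
step 6: Δleader=(-6.000, 23.000, 34.000°), disengaged; cmd=(0,0,0) → follower holds at (-20.500, -19.000, -81.500°)
step 7: Δleader=(-5.000, 0.000, -36.000°), disengaged; cmd=(0,0,0) → follower holds at (-20.500, -19.000, -81.500°)


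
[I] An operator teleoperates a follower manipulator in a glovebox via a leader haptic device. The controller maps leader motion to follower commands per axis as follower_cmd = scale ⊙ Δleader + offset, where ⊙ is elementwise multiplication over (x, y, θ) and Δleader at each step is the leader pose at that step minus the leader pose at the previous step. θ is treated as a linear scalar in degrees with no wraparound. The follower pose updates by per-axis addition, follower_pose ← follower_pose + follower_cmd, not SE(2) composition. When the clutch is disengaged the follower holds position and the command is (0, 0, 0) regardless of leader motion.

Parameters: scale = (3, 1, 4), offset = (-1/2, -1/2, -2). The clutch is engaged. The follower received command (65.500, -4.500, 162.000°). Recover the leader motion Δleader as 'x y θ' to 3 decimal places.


22.000 -4.000 41.000

axis x: (65.500 − -1/2) / (3) = 22.000
axis y: (-4.500 − -1/2) / (1) = -4.000
axis θ: (162.000 − -2) / (4) = 41.000


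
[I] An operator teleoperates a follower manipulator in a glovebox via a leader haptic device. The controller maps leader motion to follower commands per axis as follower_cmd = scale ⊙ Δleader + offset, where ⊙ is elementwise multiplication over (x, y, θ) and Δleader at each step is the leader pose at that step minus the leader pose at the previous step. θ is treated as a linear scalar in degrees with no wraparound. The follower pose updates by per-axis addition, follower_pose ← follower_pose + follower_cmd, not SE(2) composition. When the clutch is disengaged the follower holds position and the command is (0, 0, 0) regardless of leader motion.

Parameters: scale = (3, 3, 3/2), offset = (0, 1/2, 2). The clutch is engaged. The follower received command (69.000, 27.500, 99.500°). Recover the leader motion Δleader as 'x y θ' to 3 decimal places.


axis x: (69.000 − 0) / (3) = 23.000
axis y: (27.500 − 1/2) / (3) = 9.000
axis θ: (99.500 − 2) / (3/2) = 65.000

23.000 9.000 65.000


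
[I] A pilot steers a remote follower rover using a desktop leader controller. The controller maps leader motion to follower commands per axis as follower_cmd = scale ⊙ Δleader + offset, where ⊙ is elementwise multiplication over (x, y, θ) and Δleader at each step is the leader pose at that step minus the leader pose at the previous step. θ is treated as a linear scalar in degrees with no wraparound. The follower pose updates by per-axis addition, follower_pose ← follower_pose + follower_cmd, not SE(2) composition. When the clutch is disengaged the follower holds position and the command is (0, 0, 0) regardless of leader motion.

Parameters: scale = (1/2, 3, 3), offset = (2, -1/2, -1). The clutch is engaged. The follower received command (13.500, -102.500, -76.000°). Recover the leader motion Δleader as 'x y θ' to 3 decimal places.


axis x: (13.500 − 2) / (1/2) = 23.000
axis y: (-102.500 − -1/2) / (3) = -34.000
axis θ: (-76.000 − -1) / (3) = -25.000

23.000 -34.000 -25.000


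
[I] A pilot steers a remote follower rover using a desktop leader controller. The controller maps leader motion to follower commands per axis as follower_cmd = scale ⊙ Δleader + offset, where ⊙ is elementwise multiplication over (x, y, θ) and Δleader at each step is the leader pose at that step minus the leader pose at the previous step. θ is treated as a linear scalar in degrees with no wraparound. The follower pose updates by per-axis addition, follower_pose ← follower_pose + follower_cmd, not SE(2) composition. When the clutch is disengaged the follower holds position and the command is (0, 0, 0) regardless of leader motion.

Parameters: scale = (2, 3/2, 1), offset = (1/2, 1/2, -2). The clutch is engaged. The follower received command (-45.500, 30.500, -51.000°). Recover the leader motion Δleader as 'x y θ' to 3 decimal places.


-23.000 20.000 -49.000

axis x: (-45.500 − 1/2) / (2) = -23.000
axis y: (30.500 − 1/2) / (3/2) = 20.000
axis θ: (-51.000 − -2) / (1) = -49.000


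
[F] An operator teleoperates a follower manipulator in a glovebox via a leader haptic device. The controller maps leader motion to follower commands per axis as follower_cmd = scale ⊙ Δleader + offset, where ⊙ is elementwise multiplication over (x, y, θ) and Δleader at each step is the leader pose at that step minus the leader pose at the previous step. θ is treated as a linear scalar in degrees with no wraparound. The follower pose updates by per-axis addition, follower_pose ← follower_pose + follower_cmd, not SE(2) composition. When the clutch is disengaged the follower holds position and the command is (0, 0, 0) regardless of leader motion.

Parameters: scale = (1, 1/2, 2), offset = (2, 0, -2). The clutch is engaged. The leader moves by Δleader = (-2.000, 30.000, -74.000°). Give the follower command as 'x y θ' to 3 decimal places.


axis x: 1·-2.000 + 2 = 0.000
axis y: 1/2·30.000 + 0 = 15.000
axis θ: 2·-74.000 + -2 = -150.000

0.000 15.000 -150.000


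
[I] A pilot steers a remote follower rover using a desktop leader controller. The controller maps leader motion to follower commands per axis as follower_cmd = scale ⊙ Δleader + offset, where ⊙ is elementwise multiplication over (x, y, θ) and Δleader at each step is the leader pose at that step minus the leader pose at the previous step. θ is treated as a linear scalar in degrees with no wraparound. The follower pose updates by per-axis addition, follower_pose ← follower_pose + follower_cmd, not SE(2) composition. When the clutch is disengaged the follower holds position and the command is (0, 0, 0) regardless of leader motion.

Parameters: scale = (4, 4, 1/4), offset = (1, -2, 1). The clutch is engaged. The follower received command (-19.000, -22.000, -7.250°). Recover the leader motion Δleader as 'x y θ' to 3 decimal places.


axis x: (-19.000 − 1) / (4) = -5.000
axis y: (-22.000 − -2) / (4) = -5.000
axis θ: (-7.250 − 1) / (1/4) = -33.000

-5.000 -5.000 -33.000


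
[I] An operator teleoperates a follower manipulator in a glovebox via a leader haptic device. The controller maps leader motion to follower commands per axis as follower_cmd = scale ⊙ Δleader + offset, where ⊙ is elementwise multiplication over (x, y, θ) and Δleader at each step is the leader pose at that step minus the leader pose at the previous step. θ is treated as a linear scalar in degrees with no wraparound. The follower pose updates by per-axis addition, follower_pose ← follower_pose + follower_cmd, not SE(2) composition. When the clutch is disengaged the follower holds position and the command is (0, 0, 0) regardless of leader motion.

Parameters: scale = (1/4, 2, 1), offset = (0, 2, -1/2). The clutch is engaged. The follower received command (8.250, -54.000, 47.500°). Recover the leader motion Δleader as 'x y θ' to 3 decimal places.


axis x: (8.250 − 0) / (1/4) = 33.000
axis y: (-54.000 − 2) / (2) = -28.000
axis θ: (47.500 − -1/2) / (1) = 48.000

33.000 -28.000 48.000


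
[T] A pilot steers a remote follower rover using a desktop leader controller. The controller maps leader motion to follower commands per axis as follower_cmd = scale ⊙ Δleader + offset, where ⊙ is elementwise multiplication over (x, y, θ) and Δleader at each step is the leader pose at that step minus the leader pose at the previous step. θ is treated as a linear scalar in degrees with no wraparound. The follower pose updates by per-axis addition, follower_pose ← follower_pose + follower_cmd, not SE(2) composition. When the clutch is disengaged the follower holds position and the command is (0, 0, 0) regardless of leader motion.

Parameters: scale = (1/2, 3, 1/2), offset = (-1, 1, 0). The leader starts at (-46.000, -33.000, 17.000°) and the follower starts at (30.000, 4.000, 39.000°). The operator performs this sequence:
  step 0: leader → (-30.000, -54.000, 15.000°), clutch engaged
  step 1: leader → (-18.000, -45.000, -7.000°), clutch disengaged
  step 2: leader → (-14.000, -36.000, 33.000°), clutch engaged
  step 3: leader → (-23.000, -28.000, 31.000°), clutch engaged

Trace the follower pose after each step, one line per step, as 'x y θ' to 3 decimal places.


step 0: Δleader=(16.000, -21.000, -2.000°), engaged; cmd=(7.000, -62.000, -1.000°) → follower=(37.000, -58.000, 38.000°)
step 1: Δleader=(12.000, 9.000, -22.000°), disengaged; cmd=(0,0,0) → follower holds at (37.000, -58.000, 38.000°)
step 2: Δleader=(4.000, 9.000, 40.000°), engaged; cmd=(1.000, 28.000, 20.000°) → follower=(38.000, -30.000, 58.000°)
step 3: Δleader=(-9.000, 8.000, -2.000°), engaged; cmd=(-5.500, 25.000, -1.000°) → follower=(32.500, -5.000, 57.000°)

37.000 -58.000 38.000
37.000 -58.000 38.000
38.000 -30.000 58.000
32.500 -5.000 57.000


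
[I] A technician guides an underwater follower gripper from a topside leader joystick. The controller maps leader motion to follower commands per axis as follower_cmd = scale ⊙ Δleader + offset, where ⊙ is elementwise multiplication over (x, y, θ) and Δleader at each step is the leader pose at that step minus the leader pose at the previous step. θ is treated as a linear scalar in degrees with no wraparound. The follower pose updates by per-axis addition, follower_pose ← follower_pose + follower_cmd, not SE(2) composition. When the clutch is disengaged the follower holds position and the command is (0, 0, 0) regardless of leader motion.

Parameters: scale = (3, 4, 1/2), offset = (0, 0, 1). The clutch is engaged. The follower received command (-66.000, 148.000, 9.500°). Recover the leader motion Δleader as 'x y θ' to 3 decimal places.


-22.000 37.000 17.000

axis x: (-66.000 − 0) / (3) = -22.000
axis y: (148.000 − 0) / (4) = 37.000
axis θ: (9.500 − 1) / (1/2) = 17.000


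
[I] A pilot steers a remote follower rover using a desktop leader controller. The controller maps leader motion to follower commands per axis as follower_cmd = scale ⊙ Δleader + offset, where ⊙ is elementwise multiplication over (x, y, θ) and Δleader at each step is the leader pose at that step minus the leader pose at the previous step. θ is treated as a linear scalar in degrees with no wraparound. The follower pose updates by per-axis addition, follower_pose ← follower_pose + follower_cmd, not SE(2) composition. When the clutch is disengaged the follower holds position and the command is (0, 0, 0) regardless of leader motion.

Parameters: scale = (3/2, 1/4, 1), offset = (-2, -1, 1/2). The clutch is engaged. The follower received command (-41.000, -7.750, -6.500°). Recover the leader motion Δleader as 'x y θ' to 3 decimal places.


axis x: (-41.000 − -2) / (3/2) = -26.000
axis y: (-7.750 − -1) / (1/4) = -27.000
axis θ: (-6.500 − 1/2) / (1) = -7.000

-26.000 -27.000 -7.000


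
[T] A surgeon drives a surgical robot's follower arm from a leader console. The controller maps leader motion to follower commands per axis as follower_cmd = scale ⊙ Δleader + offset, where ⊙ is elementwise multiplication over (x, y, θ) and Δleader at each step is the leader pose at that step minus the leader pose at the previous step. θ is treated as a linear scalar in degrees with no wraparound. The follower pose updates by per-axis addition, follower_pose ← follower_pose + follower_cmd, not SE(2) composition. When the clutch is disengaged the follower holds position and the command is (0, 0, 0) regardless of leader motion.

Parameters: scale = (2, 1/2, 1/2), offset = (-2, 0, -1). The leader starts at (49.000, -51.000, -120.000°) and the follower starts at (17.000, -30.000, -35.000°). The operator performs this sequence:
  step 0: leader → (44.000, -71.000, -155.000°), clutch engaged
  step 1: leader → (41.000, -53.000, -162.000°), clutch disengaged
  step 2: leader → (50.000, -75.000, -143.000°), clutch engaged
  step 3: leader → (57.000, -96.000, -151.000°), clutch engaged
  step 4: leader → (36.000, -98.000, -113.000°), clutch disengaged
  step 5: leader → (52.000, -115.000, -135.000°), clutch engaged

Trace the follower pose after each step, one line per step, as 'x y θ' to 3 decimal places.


5.000 -40.000 -53.500
5.000 -40.000 -53.500
21.000 -51.000 -45.000
33.000 -61.500 -50.000
33.000 -61.500 -50.000
63.000 -70.000 -62.000

step 0: Δleader=(-5.000, -20.000, -35.000°), engaged; cmd=(-12.000, -10.000, -18.500°) → follower=(5.000, -40.000, -53.500°)
step 1: Δleader=(-3.000, 18.000, -7.000°), disengaged; cmd=(0,0,0) → follower holds at (5.000, -40.000, -53.500°)
step 2: Δleader=(9.000, -22.000, 19.000°), engaged; cmd=(16.000, -11.000, 8.500°) → follower=(21.000, -51.000, -45.000°)
step 3: Δleader=(7.000, -21.000, -8.000°), engaged; cmd=(12.000, -10.500, -5.000°) → follower=(33.000, -61.500, -50.000°)
step 4: Δleader=(-21.000, -2.000, 38.000°), disengaged; cmd=(0,0,0) → follower holds at (33.000, -61.500, -50.000°)
step 5: Δleader=(16.000, -17.000, -22.000°), engaged; cmd=(30.000, -8.500, -12.000°) → follower=(63.000, -70.000, -62.000°)


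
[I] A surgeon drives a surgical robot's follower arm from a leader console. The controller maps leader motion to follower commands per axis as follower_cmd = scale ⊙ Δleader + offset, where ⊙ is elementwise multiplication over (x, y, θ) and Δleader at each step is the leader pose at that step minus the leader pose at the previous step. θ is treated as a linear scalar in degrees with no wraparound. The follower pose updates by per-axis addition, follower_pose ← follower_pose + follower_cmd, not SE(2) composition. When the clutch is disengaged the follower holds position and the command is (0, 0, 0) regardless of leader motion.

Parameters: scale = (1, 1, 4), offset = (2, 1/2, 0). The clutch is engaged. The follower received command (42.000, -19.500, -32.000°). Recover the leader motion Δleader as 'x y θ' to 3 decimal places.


40.000 -20.000 -8.000

axis x: (42.000 − 2) / (1) = 40.000
axis y: (-19.500 − 1/2) / (1) = -20.000
axis θ: (-32.000 − 0) / (4) = -8.000


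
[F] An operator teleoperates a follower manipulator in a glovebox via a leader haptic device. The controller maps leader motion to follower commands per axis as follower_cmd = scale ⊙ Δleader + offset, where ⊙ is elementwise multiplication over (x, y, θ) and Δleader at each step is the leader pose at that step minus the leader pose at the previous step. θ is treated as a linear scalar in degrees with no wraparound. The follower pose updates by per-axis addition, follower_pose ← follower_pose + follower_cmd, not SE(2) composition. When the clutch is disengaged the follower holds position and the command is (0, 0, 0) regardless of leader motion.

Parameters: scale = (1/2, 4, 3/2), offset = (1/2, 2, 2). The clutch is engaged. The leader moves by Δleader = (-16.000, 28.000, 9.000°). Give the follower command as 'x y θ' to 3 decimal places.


axis x: 1/2·-16.000 + 1/2 = -7.500
axis y: 4·28.000 + 2 = 114.000
axis θ: 3/2·9.000 + 2 = 15.500

-7.500 114.000 15.500


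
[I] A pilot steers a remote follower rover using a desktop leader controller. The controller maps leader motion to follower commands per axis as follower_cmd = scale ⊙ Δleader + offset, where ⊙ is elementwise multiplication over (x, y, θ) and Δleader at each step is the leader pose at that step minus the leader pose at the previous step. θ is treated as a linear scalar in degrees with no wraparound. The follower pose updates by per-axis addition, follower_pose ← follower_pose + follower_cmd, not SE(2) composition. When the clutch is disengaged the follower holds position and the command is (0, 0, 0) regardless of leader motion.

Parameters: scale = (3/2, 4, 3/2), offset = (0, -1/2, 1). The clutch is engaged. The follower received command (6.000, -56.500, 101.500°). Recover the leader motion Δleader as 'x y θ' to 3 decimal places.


4.000 -14.000 67.000

axis x: (6.000 − 0) / (3/2) = 4.000
axis y: (-56.500 − -1/2) / (4) = -14.000
axis θ: (101.500 − 1) / (3/2) = 67.000


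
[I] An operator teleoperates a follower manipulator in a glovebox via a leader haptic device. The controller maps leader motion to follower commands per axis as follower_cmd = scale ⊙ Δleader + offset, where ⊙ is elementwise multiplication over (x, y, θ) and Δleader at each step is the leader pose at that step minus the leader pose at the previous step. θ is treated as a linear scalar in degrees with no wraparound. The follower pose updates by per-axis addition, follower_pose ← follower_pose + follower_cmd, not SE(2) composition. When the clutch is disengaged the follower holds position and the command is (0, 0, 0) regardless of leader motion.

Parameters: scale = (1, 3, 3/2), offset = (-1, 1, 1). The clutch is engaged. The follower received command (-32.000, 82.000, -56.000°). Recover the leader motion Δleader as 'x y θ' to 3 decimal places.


axis x: (-32.000 − -1) / (1) = -31.000
axis y: (82.000 − 1) / (3) = 27.000
axis θ: (-56.000 − 1) / (3/2) = -38.000

-31.000 27.000 -38.000


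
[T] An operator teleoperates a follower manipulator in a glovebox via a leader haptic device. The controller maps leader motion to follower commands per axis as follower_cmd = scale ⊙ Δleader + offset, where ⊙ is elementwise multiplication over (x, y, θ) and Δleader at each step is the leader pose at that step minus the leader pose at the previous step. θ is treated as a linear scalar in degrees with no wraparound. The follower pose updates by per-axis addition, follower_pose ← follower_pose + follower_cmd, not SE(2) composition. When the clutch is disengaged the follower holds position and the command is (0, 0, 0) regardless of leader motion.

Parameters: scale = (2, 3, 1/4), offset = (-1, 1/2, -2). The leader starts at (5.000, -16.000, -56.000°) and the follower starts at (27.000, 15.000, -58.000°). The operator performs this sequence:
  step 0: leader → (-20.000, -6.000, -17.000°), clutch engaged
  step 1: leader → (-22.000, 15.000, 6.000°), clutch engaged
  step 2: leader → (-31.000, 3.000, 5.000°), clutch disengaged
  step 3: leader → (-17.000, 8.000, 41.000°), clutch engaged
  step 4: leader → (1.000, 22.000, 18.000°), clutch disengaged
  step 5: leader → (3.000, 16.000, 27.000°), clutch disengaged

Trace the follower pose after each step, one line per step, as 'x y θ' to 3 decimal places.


-24.000 45.500 -50.250
-29.000 109.000 -46.500
-29.000 109.000 -46.500
-2.000 124.500 -39.500
-2.000 124.500 -39.500
-2.000 124.500 -39.500

step 0: Δleader=(-25.000, 10.000, 39.000°), engaged; cmd=(-51.000, 30.500, 7.750°) → follower=(-24.000, 45.500, -50.250°)
step 1: Δleader=(-2.000, 21.000, 23.000°), engaged; cmd=(-5.000, 63.500, 3.750°) → follower=(-29.000, 109.000, -46.500°)
step 2: Δleader=(-9.000, -12.000, -1.000°), disengaged; cmd=(0,0,0) → follower holds at (-29.000, 109.000, -46.500°)
step 3: Δleader=(14.000, 5.000, 36.000°), engaged; cmd=(27.000, 15.500, 7.000°) → follower=(-2.000, 124.500, -39.500°)
step 4: Δleader=(18.000, 14.000, -23.000°), disengaged; cmd=(0,0,0) → follower holds at (-2.000, 124.500, -39.500°)
step 5: Δleader=(2.000, -6.000, 9.000°), disengaged; cmd=(0,0,0) → follower holds at (-2.000, 124.500, -39.500°)


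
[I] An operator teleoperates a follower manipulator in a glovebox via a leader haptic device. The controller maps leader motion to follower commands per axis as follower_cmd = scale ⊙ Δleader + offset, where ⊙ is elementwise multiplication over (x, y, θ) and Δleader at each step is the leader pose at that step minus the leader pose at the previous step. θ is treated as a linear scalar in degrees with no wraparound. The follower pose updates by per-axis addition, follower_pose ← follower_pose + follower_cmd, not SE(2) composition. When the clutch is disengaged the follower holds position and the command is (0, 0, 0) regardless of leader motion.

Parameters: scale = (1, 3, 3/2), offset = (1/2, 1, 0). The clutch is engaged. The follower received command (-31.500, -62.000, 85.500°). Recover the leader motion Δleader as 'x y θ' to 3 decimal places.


-32.000 -21.000 57.000

axis x: (-31.500 − 1/2) / (1) = -32.000
axis y: (-62.000 − 1) / (3) = -21.000
axis θ: (85.500 − 0) / (3/2) = 57.000


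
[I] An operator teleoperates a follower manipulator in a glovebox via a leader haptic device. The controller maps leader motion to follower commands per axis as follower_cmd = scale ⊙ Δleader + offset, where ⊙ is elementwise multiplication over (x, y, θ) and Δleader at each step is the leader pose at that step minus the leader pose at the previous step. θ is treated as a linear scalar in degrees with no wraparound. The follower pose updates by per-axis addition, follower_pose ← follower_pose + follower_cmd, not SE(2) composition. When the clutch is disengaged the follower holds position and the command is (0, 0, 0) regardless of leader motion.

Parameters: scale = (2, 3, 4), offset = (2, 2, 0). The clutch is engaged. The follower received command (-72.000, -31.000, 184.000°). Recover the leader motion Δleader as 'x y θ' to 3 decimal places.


axis x: (-72.000 − 2) / (2) = -37.000
axis y: (-31.000 − 2) / (3) = -11.000
axis θ: (184.000 − 0) / (4) = 46.000

-37.000 -11.000 46.000


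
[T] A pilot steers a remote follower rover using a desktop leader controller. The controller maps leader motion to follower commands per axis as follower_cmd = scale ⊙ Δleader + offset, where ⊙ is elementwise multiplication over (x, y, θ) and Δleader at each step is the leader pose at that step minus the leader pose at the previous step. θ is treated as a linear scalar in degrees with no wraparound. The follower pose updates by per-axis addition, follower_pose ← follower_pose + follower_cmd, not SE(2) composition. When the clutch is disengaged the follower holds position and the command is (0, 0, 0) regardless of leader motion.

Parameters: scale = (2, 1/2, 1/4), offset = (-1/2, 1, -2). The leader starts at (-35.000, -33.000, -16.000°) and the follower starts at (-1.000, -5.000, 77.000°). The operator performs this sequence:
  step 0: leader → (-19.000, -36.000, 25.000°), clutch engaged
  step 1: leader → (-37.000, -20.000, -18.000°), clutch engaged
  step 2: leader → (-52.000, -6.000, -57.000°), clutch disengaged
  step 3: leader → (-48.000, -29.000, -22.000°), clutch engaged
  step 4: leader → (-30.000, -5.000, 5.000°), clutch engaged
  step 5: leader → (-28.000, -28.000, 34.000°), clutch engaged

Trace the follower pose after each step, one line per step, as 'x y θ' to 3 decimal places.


30.500 -5.500 85.250
-6.000 3.500 72.500
-6.000 3.500 72.500
1.500 -7.000 79.250
37.000 6.000 84.000
40.500 -4.500 89.250

step 0: Δleader=(16.000, -3.000, 41.000°), engaged; cmd=(31.500, -0.500, 8.250°) → follower=(30.500, -5.500, 85.250°)
step 1: Δleader=(-18.000, 16.000, -43.000°), engaged; cmd=(-36.500, 9.000, -12.750°) → follower=(-6.000, 3.500, 72.500°)
step 2: Δleader=(-15.000, 14.000, -39.000°), disengaged; cmd=(0,0,0) → follower holds at (-6.000, 3.500, 72.500°)
step 3: Δleader=(4.000, -23.000, 35.000°), engaged; cmd=(7.500, -10.500, 6.750°) → follower=(1.500, -7.000, 79.250°)
step 4: Δleader=(18.000, 24.000, 27.000°), engaged; cmd=(35.500, 13.000, 4.750°) → follower=(37.000, 6.000, 84.000°)
step 5: Δleader=(2.000, -23.000, 29.000°), engaged; cmd=(3.500, -10.500, 5.250°) → follower=(40.500, -4.500, 89.250°)


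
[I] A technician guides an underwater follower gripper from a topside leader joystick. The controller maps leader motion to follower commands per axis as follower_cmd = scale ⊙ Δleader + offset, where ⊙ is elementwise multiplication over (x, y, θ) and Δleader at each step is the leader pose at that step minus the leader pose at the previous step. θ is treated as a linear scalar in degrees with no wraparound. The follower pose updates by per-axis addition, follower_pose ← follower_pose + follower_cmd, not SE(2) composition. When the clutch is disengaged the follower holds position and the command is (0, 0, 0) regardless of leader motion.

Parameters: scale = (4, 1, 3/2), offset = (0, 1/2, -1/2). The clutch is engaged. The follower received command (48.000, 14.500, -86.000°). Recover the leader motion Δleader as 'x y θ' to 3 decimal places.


12.000 14.000 -57.000

axis x: (48.000 − 0) / (4) = 12.000
axis y: (14.500 − 1/2) / (1) = 14.000
axis θ: (-86.000 − -1/2) / (3/2) = -57.000


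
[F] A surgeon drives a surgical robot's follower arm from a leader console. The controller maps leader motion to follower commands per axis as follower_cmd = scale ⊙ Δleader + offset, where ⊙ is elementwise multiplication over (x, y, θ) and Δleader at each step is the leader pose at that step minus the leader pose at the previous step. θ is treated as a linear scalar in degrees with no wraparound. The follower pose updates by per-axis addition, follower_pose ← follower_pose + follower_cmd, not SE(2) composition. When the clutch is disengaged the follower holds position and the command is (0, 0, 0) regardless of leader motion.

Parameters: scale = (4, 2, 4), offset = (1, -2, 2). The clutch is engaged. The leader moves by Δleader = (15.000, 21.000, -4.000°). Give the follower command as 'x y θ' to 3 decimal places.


axis x: 4·15.000 + 1 = 61.000
axis y: 2·21.000 + -2 = 40.000
axis θ: 4·-4.000 + 2 = -14.000

61.000 40.000 -14.000


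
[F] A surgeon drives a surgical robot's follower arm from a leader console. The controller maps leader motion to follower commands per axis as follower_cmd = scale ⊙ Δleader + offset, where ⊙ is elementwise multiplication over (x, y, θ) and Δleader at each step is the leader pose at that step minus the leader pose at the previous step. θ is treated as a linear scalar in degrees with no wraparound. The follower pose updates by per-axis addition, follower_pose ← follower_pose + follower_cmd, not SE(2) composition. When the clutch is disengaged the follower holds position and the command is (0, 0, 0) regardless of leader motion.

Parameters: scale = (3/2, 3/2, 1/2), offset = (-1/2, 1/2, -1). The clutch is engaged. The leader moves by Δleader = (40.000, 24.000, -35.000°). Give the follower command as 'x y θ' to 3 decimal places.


59.500 36.500 -18.500

axis x: 3/2·40.000 + -1/2 = 59.500
axis y: 3/2·24.000 + 1/2 = 36.500
axis θ: 1/2·-35.000 + -1 = -18.500


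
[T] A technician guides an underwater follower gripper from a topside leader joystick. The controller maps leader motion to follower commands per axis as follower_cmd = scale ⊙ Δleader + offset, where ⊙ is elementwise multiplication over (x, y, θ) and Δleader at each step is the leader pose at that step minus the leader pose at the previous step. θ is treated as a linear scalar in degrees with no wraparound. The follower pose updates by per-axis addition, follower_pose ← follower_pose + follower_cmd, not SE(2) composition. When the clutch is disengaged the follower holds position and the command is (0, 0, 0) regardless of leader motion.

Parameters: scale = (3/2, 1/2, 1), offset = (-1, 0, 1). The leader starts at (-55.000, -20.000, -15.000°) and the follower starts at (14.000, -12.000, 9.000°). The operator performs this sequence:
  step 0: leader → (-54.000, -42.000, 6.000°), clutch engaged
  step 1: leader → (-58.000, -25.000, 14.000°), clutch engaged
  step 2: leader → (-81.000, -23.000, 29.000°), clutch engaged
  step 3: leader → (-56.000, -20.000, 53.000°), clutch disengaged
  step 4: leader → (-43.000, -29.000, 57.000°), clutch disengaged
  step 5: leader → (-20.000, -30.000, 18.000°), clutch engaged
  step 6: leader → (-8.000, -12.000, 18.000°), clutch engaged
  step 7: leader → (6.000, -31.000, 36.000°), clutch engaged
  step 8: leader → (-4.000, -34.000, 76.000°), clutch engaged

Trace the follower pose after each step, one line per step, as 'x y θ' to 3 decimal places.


14.500 -23.000 31.000
7.500 -14.500 40.000
-28.000 -13.500 56.000
-28.000 -13.500 56.000
-28.000 -13.500 56.000
5.500 -14.000 18.000
22.500 -5.000 19.000
42.500 -14.500 38.000
26.500 -16.000 79.000

step 0: Δleader=(1.000, -22.000, 21.000°), engaged; cmd=(0.500, -11.000, 22.000°) → follower=(14.500, -23.000, 31.000°)
step 1: Δleader=(-4.000, 17.000, 8.000°), engaged; cmd=(-7.000, 8.500, 9.000°) → follower=(7.500, -14.500, 40.000°)
step 2: Δleader=(-23.000, 2.000, 15.000°), engaged; cmd=(-35.500, 1.000, 16.000°) → follower=(-28.000, -13.500, 56.000°)
step 3: Δleader=(25.000, 3.000, 24.000°), disengaged; cmd=(0,0,0) → follower holds at (-28.000, -13.500, 56.000°)
step 4: Δleader=(13.000, -9.000, 4.000°), disengaged; cmd=(0,0,0) → follower holds at (-28.000, -13.500, 56.000°)
step 5: Δleader=(23.000, -1.000, -39.000°), engaged; cmd=(33.500, -0.500, -38.000°) → follower=(5.500, -14.000, 18.000°)
step 6: Δleader=(12.000, 18.000, 0.000°), engaged; cmd=(17.000, 9.000, 1.000°) → follower=(22.500, -5.000, 19.000°)
step 7: Δleader=(14.000, -19.000, 18.000°), engaged; cmd=(20.000, -9.500, 19.000°) → follower=(42.500, -14.500, 38.000°)
step 8: Δleader=(-10.000, -3.000, 40.000°), engaged; cmd=(-16.000, -1.500, 41.000°) → follower=(26.500, -16.000, 79.000°)
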